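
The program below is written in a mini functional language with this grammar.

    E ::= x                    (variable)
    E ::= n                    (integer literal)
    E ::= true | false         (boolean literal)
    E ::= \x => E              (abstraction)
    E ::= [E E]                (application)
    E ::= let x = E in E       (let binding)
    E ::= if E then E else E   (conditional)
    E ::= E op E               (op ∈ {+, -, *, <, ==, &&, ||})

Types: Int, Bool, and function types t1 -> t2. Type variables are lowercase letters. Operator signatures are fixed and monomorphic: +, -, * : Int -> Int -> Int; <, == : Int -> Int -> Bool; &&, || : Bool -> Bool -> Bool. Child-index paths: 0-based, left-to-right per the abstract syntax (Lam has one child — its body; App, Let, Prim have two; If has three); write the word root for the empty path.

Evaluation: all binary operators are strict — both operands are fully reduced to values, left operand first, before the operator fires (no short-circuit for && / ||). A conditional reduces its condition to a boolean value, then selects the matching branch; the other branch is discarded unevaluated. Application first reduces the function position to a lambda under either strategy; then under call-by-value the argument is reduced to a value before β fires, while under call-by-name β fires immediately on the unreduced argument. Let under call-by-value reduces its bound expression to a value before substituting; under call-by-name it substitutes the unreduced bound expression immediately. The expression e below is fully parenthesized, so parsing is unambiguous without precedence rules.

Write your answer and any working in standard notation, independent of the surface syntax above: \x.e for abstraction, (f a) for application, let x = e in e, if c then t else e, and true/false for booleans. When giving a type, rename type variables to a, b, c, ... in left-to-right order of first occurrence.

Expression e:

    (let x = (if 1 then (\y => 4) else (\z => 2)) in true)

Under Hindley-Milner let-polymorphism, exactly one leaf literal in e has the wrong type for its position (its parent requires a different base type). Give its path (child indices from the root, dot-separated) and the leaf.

Answer: 0.0 : 1

Derivation:
  unify Int ~ Bool
  FAIL: mismatch Int ~ Bool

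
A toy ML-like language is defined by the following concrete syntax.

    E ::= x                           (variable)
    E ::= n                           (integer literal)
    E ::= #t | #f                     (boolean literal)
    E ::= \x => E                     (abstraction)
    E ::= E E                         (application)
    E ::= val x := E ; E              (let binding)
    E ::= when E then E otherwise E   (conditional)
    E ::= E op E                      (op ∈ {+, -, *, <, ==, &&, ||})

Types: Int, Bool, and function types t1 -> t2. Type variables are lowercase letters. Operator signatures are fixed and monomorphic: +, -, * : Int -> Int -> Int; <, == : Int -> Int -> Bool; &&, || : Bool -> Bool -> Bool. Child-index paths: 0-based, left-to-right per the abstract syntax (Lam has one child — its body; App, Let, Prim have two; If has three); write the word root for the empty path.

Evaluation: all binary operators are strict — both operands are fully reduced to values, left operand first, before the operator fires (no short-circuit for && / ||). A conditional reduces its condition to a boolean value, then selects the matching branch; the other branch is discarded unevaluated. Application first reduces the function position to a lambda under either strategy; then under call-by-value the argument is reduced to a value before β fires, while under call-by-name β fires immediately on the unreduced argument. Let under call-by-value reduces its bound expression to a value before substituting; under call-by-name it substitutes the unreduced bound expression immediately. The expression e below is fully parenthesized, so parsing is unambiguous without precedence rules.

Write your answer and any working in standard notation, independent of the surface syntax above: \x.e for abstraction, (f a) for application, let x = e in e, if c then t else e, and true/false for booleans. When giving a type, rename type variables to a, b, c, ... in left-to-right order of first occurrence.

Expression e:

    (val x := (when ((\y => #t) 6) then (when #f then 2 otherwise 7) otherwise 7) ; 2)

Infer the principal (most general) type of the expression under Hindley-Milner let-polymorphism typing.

Derivation:
\y._ : a -> Bool
  unify a -> Bool ~ Int -> b
  unify a ~ Int
  unify Bool ~ b
_ _ : Bool
  unify Bool ~ Bool
  unify Bool ~ Bool
  unify Int ~ Int
  unify Int ~ Int
let x : Int

Answer: Int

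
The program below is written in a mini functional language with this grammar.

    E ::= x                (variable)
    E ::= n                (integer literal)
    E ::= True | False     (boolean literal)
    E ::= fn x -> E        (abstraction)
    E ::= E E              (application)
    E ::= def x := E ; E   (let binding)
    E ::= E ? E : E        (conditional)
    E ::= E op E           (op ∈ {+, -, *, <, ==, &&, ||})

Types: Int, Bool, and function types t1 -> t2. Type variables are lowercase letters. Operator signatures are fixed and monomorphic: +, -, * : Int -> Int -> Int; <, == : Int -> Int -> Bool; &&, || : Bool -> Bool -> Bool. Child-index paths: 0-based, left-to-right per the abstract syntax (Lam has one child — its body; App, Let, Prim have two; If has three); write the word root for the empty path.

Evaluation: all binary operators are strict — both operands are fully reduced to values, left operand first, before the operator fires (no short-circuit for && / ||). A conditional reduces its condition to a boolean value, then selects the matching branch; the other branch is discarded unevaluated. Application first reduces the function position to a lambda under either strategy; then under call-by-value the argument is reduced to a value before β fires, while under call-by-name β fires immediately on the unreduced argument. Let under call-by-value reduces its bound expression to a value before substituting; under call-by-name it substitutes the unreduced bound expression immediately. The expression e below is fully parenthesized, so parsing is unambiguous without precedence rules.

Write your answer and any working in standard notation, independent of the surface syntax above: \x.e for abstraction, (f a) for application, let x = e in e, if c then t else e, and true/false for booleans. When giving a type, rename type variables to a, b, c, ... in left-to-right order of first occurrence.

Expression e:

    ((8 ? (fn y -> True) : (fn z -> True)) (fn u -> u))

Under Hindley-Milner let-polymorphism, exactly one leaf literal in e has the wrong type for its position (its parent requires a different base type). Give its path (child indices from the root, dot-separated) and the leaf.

Working:
  unify Int ~ Bool
  FAIL: mismatch Int ~ Bool

Answer: 0.0 : 8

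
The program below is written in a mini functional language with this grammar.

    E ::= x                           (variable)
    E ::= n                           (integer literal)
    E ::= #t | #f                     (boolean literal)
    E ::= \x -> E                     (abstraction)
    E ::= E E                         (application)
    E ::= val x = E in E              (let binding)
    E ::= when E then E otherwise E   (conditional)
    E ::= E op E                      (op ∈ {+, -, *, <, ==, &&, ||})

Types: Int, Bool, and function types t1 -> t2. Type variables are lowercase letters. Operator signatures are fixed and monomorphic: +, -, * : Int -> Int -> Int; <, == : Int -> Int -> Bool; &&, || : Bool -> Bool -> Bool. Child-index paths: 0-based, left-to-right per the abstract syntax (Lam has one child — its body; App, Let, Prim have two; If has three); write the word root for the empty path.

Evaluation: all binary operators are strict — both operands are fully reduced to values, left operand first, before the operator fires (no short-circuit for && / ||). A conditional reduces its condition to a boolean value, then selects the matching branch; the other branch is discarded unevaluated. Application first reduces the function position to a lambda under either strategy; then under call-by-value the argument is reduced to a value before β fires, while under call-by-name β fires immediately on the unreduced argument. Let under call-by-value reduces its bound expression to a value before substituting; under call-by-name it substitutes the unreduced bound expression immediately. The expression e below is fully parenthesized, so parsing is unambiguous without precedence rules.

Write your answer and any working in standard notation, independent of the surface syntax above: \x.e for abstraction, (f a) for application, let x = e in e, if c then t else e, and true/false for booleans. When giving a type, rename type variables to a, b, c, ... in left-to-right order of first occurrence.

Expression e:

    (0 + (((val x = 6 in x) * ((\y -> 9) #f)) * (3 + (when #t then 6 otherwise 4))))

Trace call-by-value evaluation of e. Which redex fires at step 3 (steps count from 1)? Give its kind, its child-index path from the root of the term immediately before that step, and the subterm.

Derivation:
step 0: (0 + (((let x = 6 in x) * ((\y.9) false)) * (3 + (if true then 6 else 4))))
step 1: [let@1.0.0] (0 + ((6 * ((\y.9) false)) * (3 + (if true then 6 else 4))))
step 2: [beta@1.0.1] (0 + ((6 * 9) * (3 + (if true then 6 else 4))))
step 3: [delta@1.0] (0 + (54 * (3 + (if true then 6 else 4))))

Answer: delta at 1.0 : (6 * 9)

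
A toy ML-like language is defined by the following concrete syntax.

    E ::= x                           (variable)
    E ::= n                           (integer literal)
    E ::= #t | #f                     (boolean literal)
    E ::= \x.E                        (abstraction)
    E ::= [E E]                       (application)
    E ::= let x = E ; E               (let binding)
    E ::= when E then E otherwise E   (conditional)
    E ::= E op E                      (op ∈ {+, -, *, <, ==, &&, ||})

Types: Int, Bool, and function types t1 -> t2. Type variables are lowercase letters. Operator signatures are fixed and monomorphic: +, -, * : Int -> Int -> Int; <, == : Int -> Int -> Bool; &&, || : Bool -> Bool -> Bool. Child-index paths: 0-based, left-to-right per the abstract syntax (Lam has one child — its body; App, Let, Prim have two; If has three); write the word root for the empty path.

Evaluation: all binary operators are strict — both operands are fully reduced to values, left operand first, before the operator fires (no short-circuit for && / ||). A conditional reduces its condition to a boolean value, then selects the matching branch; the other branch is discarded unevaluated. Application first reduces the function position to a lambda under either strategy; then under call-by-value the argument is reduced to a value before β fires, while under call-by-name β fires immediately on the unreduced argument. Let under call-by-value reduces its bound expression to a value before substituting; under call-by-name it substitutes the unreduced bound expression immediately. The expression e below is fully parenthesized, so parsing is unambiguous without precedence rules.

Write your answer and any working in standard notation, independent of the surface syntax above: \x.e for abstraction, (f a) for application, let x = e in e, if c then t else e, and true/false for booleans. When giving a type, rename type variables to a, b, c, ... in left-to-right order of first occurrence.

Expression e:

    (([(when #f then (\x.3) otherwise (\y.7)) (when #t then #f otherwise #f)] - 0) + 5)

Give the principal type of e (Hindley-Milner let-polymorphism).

Answer: Int

Derivation:
  unify Bool ~ Bool
\x._ : a -> Int
\y._ : b -> Int
  unify a -> Int ~ b -> Int
  unify a ~ b
  unify Int ~ Int
  unify Bool ~ Bool
  unify Bool ~ Bool
  unify b -> Int ~ Bool -> c
  unify b ~ Bool
  unify Int ~ c
_ _ : Int
  unify Int ~ Int
  unify Int ~ Int
  unify Int ~ Int
  unify Int ~ Int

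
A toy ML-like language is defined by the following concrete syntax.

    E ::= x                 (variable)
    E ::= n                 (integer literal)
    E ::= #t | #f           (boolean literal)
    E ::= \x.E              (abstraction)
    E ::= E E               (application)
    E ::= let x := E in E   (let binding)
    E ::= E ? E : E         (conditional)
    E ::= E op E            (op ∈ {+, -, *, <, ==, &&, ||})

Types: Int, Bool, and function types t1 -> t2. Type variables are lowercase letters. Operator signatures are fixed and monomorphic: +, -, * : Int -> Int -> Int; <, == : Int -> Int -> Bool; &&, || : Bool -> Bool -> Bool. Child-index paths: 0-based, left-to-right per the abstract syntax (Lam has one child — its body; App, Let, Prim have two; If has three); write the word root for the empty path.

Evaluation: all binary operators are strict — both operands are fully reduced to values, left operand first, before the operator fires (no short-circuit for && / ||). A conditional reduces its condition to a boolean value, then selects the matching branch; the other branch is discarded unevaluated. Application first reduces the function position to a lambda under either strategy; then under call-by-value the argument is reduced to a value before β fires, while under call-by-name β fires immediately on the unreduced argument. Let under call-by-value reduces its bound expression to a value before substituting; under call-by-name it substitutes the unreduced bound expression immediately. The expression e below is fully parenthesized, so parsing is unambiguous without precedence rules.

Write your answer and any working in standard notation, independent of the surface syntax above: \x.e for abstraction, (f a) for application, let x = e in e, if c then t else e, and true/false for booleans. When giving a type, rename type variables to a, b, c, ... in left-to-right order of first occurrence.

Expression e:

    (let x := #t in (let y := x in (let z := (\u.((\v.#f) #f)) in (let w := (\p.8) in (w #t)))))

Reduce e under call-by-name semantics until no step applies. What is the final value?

Answer: 8

Trace:
step 0: (let x = true in (let y = x in (let z = (\u.((\v.false) false)) in (let w = (\p.8) in (w true)))))
step 1: [let@root] (let y = true in (let z = (\u.((\v.false) false)) in (let w = (\p.8) in (w true))))
step 2: [let@root] (let z = (\u.((\v.false) false)) in (let w = (\p.8) in (w true)))
step 3: [let@root] (let w = (\p.8) in (w true))
step 4: [let@root] ((\p.8) true)
step 5: [beta@root] 8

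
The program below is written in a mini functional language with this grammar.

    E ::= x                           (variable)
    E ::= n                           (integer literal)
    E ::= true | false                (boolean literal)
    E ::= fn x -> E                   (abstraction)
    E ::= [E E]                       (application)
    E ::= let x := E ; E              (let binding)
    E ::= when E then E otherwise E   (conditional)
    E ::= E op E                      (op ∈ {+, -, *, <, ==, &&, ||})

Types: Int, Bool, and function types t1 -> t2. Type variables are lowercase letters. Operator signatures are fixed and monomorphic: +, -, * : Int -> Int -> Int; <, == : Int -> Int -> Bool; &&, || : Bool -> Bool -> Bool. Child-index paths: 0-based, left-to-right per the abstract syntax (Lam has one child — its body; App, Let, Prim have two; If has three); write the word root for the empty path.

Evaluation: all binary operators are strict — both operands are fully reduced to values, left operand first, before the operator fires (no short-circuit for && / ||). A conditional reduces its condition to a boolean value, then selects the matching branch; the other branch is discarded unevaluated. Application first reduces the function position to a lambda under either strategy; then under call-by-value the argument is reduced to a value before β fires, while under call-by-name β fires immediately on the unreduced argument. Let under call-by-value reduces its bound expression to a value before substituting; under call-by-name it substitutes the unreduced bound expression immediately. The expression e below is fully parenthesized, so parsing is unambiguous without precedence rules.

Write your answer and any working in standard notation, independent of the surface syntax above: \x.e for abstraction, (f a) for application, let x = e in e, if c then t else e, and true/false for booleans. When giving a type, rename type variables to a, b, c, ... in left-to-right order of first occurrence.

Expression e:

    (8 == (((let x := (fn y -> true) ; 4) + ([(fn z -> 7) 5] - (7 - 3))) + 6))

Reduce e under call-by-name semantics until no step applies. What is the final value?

Answer: false

Derivation:
step 0: (8 == (((let x = (\y.true) in 4) + (((\z.7) 5) - (7 - 3))) + 6))
step 1: [let@1.0.0] (8 == ((4 + (((\z.7) 5) - (7 - 3))) + 6))
step 2: [beta@1.0.1.0] (8 == ((4 + (7 - (7 - 3))) + 6))
step 3: [delta@1.0.1.1] (8 == ((4 + (7 - 4)) + 6))
step 4: [delta@1.0.1] (8 == ((4 + 3) + 6))
step 5: [delta@1.0] (8 == (7 + 6))
step 6: [delta@1] (8 == 13)
step 7: [delta@root] false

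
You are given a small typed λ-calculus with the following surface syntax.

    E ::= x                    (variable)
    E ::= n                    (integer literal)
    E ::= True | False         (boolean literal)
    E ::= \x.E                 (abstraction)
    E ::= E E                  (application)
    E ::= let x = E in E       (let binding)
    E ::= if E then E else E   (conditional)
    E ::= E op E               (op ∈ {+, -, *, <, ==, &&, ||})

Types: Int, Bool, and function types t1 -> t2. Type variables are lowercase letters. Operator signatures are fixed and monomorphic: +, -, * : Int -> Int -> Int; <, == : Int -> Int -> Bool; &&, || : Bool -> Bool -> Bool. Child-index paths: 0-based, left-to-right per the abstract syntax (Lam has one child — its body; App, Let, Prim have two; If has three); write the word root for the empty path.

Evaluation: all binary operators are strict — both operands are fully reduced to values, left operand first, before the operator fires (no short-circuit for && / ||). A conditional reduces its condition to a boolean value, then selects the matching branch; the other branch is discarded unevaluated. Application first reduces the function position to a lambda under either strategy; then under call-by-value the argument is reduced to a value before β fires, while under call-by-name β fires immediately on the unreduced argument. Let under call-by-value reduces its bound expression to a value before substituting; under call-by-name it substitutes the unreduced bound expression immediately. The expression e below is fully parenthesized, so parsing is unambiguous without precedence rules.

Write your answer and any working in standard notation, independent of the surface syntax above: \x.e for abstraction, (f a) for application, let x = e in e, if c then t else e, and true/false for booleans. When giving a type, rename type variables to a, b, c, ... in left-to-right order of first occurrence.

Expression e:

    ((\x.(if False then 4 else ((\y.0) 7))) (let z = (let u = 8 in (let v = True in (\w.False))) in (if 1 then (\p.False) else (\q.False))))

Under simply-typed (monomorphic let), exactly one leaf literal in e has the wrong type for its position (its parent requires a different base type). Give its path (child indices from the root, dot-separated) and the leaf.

Trace:
  unify Bool ~ Bool
\y._ : b -> Int
  unify b -> Int ~ Int -> c
  unify b ~ Int
  unify Int ~ c
_ _ : Int
  unify Int ~ Int
\x._ : a -> Int
let u : Int
let v : Bool
\w._ : d -> Bool
let z : d -> Bool
  unify Int ~ Bool
  FAIL: mismatch Int ~ Bool

Answer: 1.1.0 : 1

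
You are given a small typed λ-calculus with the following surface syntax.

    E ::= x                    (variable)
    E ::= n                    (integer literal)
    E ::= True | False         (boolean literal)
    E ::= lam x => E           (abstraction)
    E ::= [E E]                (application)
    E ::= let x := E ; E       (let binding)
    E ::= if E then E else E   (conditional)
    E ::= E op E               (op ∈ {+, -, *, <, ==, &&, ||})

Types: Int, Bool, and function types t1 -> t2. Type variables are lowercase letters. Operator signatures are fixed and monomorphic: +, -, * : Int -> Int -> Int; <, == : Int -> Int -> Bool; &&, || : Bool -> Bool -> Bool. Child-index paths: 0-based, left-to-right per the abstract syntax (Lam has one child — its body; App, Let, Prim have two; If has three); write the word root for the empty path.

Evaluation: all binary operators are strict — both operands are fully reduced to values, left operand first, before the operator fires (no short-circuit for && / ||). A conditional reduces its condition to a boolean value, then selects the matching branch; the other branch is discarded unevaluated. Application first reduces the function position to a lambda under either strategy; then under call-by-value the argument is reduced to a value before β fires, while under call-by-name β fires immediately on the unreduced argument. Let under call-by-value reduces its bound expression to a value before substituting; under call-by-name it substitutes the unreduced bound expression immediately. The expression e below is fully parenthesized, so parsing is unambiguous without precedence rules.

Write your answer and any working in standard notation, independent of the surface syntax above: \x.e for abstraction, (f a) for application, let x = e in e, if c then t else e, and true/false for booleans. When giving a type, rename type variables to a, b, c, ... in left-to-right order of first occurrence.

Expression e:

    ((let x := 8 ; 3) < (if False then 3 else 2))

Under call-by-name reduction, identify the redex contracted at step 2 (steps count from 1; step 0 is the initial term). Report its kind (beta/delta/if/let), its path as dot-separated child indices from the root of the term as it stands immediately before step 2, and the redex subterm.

Answer: if at 1 : (if false then 3 else 2)

Working:
step 0: ((let x = 8 in 3) < (if false then 3 else 2))
step 1: [let@0] (3 < (if false then 3 else 2))
step 2: [if@1] (3 < 2)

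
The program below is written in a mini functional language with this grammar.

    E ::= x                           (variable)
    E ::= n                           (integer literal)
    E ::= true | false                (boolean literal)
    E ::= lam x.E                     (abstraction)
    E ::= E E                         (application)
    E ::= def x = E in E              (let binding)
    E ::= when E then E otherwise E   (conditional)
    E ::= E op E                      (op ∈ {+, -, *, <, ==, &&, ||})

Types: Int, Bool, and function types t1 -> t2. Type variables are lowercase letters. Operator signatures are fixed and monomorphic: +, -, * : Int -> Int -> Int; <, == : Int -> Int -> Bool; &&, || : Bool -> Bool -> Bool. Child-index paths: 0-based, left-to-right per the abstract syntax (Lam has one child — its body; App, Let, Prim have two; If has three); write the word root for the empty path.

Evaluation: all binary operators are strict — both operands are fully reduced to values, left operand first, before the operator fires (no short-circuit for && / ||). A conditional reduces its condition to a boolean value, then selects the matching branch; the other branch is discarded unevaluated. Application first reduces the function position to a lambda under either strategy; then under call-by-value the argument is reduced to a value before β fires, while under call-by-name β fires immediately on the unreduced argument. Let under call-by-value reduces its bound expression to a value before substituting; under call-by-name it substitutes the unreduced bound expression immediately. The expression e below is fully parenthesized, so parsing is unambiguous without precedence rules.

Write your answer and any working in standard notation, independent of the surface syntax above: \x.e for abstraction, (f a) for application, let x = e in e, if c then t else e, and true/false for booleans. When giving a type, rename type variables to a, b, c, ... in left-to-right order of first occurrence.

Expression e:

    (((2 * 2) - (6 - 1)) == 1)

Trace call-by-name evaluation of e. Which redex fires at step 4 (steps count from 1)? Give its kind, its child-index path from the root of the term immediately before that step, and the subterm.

Trace:
step 0: (((2 * 2) - (6 - 1)) == 1)
step 1: [delta@0.0] ((4 - (6 - 1)) == 1)
step 2: [delta@0.1] ((4 - 5) == 1)
step 3: [delta@0] (-1 == 1)
step 4: [delta@root] false

Answer: delta at root : (-1 == 1)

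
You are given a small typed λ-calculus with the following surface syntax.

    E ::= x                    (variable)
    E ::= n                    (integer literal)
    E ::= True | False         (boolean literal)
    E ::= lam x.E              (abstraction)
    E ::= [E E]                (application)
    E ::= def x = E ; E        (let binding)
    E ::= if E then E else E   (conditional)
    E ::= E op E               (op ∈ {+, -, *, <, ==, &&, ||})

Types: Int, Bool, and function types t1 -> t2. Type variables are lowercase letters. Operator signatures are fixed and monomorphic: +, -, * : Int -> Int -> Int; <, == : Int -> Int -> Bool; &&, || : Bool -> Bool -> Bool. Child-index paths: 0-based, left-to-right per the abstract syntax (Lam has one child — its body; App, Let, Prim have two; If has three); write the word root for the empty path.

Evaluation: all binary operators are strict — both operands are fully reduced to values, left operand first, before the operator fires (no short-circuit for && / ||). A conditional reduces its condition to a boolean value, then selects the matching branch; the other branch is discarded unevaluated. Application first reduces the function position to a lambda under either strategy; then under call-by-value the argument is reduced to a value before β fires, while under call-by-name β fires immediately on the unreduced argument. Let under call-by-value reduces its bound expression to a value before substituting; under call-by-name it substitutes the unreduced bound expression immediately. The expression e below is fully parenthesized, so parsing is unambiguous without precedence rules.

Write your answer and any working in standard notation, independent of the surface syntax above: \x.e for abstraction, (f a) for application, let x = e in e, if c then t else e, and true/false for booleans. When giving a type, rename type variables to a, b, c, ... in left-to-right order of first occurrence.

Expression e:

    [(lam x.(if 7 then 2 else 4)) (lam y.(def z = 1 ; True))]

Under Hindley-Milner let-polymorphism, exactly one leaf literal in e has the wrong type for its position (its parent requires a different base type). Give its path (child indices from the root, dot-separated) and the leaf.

Trace:
  unify Int ~ Bool
  FAIL: mismatch Int ~ Bool

Answer: 0.0.0 : 7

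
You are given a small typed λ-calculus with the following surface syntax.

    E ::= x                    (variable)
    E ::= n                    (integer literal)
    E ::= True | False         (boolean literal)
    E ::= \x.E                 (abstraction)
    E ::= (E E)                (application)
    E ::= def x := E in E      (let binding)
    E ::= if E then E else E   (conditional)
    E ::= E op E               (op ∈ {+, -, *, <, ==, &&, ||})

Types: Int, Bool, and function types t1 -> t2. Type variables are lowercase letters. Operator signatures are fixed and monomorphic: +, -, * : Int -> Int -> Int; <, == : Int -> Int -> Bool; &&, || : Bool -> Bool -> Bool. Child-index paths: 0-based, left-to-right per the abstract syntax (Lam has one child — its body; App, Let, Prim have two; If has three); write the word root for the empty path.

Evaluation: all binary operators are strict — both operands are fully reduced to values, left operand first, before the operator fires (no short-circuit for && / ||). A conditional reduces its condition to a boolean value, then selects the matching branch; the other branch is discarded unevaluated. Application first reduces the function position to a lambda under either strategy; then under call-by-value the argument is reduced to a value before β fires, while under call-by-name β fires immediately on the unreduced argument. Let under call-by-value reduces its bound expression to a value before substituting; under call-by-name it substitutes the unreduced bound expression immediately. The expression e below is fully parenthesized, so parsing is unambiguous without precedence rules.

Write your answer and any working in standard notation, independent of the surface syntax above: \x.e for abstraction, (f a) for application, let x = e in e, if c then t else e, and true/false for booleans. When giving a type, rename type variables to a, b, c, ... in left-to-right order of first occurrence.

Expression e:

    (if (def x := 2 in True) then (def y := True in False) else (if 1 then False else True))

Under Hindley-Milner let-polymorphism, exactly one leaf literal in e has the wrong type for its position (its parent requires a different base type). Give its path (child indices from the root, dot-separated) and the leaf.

Answer: 2.0 : 1

Working:
let x : Int
  unify Bool ~ Bool
let y : Bool
  unify Int ~ Bool
  FAIL: mismatch Int ~ Bool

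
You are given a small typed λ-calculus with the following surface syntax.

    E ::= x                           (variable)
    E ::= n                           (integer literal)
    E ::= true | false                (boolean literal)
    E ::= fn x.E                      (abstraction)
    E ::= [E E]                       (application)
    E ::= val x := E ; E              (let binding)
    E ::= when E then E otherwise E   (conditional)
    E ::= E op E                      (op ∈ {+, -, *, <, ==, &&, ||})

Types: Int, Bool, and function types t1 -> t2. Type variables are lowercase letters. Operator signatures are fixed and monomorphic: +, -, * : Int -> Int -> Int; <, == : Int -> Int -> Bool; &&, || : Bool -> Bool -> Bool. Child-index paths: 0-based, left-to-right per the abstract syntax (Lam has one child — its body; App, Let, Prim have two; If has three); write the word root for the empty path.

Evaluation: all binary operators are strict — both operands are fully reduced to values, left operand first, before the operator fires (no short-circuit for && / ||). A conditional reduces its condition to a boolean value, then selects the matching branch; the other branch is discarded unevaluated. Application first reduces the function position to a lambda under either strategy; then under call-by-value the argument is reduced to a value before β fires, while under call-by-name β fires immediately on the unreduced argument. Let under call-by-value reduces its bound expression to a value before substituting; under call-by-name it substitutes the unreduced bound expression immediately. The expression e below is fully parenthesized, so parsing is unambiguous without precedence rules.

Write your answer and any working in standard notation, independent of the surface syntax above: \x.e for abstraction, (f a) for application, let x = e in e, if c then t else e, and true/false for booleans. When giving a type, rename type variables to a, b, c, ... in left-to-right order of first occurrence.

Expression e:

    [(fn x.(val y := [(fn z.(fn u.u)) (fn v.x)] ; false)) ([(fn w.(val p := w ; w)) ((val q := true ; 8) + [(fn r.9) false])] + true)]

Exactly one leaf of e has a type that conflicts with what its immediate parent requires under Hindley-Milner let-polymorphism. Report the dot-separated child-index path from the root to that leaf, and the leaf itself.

Answer: 1.1 : true

Working:
u : c
\u._ : c -> c
\z._ : b -> c -> c
x : a
\v._ : d -> a
  unify b -> c -> c ~ (d -> a) -> e
  unify b ~ d -> a
  unify c -> c ~ e
_ _ : c -> c
let y : forall. c -> c
\x._ : a -> Bool
w : f
let p : f
w : f
\w._ : f -> f
let q : Bool
  unify Int ~ Int
\r._ : g -> Int
  unify g -> Int ~ Bool -> h
  unify g ~ Bool
  unify Int ~ h
_ _ : Int
  unify Int ~ Int
  unify f -> f ~ Int -> i
  unify f ~ Int
  unify Int ~ i
_ _ : Int
  unify Int ~ Int
  unify Bool ~ Int
  FAIL: mismatch Bool ~ Int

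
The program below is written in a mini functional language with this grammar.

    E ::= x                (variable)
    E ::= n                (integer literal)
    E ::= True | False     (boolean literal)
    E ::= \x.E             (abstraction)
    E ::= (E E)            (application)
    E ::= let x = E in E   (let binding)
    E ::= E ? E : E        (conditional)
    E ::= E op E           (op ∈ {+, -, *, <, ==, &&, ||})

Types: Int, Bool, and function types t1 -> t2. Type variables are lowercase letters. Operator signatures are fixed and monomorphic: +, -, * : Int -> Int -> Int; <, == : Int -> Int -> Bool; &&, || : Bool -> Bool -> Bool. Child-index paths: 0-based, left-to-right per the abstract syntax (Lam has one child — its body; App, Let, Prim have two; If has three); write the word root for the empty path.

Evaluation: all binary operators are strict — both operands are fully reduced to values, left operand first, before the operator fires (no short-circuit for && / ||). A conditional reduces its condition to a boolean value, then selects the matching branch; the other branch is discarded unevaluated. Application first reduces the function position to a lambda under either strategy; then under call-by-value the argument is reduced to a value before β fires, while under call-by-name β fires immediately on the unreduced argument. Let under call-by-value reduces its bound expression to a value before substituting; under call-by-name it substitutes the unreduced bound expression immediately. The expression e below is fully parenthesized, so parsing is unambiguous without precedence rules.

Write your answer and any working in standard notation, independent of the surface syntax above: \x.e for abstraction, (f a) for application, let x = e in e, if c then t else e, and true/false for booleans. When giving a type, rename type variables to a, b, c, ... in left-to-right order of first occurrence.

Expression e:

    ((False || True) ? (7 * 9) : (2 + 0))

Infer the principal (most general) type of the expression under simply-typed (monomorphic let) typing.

Answer: Int

Derivation:
  unify Bool ~ Bool
  unify Bool ~ Bool
  unify Bool ~ Bool
  unify Int ~ Int
  unify Int ~ Int
  unify Int ~ Int
  unify Int ~ Int
  unify Int ~ Int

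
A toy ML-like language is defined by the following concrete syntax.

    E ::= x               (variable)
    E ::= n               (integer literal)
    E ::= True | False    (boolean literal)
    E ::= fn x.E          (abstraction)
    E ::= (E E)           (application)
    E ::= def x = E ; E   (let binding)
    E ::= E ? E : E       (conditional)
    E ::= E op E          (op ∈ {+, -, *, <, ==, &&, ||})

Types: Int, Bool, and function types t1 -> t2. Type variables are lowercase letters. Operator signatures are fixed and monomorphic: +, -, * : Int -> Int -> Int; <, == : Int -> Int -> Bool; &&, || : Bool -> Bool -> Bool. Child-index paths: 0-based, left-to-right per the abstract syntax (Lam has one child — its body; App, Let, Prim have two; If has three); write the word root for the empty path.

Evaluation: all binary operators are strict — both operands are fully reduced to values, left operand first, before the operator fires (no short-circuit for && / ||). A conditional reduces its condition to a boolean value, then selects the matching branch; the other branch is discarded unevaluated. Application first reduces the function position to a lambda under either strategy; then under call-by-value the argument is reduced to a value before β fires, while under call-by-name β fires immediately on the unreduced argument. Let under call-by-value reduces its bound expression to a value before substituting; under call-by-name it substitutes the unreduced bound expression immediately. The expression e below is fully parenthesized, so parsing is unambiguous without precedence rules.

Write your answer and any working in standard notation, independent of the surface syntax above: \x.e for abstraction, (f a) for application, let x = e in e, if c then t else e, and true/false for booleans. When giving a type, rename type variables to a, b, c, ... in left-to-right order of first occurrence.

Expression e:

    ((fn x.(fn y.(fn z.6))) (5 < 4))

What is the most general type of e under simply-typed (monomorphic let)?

Answer: a -> b -> Int

Derivation:
\z._ : c -> Int
\y._ : b -> c -> Int
\x._ : a -> b -> c -> Int
  unify Int ~ Int
  unify Int ~ Int
  unify a -> b -> c -> Int ~ Bool -> d
  unify a ~ Bool
  unify b -> c -> Int ~ d
_ _ : b -> c -> Int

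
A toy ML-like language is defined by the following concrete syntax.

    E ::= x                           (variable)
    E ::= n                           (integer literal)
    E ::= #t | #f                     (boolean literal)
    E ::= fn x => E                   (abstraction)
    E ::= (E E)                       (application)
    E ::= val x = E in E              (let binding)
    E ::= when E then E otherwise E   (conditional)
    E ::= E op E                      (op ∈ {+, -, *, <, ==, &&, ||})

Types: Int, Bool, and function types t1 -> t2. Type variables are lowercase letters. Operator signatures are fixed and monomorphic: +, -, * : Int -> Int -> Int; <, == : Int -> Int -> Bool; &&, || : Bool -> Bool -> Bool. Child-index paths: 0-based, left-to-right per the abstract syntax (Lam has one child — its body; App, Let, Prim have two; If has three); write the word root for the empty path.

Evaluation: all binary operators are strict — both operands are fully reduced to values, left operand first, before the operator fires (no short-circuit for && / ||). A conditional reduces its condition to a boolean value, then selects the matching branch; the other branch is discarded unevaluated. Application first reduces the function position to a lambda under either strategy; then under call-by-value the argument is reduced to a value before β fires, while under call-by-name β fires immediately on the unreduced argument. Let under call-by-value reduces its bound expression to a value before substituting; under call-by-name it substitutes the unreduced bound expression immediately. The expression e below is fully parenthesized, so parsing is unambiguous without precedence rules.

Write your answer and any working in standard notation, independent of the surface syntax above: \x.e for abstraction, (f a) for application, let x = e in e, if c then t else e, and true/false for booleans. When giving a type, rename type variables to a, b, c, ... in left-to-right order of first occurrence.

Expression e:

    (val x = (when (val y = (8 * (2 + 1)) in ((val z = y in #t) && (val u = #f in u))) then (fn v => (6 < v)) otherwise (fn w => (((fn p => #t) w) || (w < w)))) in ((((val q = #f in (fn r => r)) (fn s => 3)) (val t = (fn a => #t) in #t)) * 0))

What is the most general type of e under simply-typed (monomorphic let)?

Answer: Int

Trace:
  unify Int ~ Int
  unify Int ~ Int
  unify Int ~ Int
  unify Int ~ Int
let y : Int
y : Int
let z : Int
  unify Bool ~ Bool
let u : Bool
u : Bool
  unify Bool ~ Bool
  unify Bool ~ Bool
  unify Int ~ Int
v : a
  unify a ~ Int
\v._ : Int -> Bool
\p._ : c -> Bool
w : b
  unify c -> Bool ~ b -> d
  unify c ~ b
  unify Bool ~ d
_ _ : Bool
  unify Bool ~ Bool
w : b
  unify b ~ Int
w : Int
  unify Int ~ Int
  unify Bool ~ Bool
\w._ : Int -> Bool
  unify Int -> Bool ~ Int -> Bool
  unify Int ~ Int
  unify Bool ~ Bool
let x : Int -> Bool
let q : Bool
r : e
\r._ : e -> e
\s._ : f -> Int
  unify e -> e ~ (f -> Int) -> g
  unify e ~ f -> Int
  unify f -> Int ~ g
_ _ : f -> Int
\a._ : h -> Bool
let t : h -> Bool
  unify f -> Int ~ Bool -> i
  unify f ~ Bool
  unify Int ~ i
_ _ : Int
  unify Int ~ Int
  unify Int ~ Int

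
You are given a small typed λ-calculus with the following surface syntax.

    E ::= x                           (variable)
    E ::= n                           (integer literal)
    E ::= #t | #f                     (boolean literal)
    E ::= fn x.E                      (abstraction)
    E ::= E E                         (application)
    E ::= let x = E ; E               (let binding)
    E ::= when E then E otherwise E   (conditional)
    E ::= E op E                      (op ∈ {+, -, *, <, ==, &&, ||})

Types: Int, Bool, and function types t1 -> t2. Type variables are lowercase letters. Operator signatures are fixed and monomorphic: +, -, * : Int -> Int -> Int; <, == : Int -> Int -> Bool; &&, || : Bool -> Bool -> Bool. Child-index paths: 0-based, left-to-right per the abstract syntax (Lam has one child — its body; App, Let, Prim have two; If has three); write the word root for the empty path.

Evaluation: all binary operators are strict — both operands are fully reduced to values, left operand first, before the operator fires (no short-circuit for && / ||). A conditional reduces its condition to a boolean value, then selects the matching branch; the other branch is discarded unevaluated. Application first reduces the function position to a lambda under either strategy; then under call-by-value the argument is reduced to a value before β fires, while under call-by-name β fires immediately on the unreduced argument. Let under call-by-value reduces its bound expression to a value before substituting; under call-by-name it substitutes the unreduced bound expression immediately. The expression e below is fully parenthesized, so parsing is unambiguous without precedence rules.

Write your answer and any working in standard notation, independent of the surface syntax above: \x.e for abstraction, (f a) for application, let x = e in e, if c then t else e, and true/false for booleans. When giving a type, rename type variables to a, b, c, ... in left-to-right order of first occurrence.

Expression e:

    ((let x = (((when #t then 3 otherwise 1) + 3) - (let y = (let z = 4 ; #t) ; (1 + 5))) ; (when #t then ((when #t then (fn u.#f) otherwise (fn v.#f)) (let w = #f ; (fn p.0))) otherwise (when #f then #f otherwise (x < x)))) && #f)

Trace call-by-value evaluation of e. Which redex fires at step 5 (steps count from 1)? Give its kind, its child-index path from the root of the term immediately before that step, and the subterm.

Derivation:
step 0: ((let x = (((if true then 3 else 1) + 3) - (let y = (let z = 4 in true) in (1 + 5))) in (if true then ((if true then (\u.false) else (\v.false)) (let w = false in (\p.0))) else (if false then false else (x < x)))) && false)
step 1: [if@0.0.0.0] ((let x = ((3 + 3) - (let y = (let z = 4 in true) in (1 + 5))) in (if true then ((if true then (\u.false) else (\v.false)) (let w = false in (\p.0))) else (if false then false else (x < x)))) && false)
step 2: [delta@0.0.0] ((let x = (6 - (let y = (let z = 4 in true) in (1 + 5))) in (if true then ((if true then (\u.false) else (\v.false)) (let w = false in (\p.0))) else (if false then false else (x < x)))) && false)
step 3: [let@0.0.1.0] ((let x = (6 - (let y = true in (1 + 5))) in (if true then ((if true then (\u.false) else (\v.false)) (let w = false in (\p.0))) else (if false then false else (x < x)))) && false)
step 4: [let@0.0.1] ((let x = (6 - (1 + 5)) in (if true then ((if true then (\u.false) else (\v.false)) (let w = false in (\p.0))) else (if false then false else (x < x)))) && false)
step 5: [delta@0.0.1] ((let x = (6 - 6) in (if true then ((if true then (\u.false) else (\v.false)) (let w = false in (\p.0))) else (if false then false else (x < x)))) && false)

Answer: delta at 0.0.1 : (1 + 5)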